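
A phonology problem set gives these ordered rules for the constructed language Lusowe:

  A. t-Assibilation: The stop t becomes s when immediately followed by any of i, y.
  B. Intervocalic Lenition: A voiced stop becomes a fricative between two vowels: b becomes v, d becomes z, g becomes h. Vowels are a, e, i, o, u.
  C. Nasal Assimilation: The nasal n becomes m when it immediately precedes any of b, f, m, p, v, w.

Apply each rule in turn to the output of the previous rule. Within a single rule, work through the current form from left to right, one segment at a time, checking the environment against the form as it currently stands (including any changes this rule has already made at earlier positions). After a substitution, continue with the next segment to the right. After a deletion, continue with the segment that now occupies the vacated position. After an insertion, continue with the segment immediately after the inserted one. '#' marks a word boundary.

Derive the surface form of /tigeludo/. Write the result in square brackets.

[siheluzo]

A t-Assibilation: [tigeludo] → [sigeludo]
B Intervocalic Lenition: [sigeludo] → [siheluzo]
C Nasal Assimilation: no change — [siheluzo]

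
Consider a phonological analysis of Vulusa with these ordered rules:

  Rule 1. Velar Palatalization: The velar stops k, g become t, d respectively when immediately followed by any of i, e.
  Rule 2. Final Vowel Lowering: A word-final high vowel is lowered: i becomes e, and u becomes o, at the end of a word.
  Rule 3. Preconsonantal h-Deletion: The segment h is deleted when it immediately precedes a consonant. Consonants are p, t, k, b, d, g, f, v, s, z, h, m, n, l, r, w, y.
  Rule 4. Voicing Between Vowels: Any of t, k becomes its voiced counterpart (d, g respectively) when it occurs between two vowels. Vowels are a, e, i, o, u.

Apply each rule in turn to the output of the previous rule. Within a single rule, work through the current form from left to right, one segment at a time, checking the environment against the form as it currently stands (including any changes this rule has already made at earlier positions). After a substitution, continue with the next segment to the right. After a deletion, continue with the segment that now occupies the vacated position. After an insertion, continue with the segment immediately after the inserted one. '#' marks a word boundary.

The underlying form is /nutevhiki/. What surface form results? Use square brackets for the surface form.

[nudevhide]

Rule 1 Velar Palatalization: [nutevhiki] → [nutevhiti]
Rule 2 Final Vowel Lowering: [nutevhiti] → [nutevhite]
Rule 3 Preconsonantal h-Deletion: no change — [nutevhite]
Rule 4 Voicing Between Vowels: [nutevhite] → [nudevhide]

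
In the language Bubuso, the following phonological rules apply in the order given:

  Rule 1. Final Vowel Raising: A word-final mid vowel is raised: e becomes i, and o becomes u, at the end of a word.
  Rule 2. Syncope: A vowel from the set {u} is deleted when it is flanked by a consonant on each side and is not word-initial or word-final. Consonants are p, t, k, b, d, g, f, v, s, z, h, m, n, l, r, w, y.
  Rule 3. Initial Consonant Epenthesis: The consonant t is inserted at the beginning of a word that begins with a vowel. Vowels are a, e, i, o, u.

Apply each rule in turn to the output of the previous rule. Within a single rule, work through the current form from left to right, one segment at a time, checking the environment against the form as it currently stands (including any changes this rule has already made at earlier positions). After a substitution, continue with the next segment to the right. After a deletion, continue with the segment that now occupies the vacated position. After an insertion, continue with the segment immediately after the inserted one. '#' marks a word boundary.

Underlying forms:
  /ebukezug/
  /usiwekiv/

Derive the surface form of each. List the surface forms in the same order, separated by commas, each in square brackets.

/ebukezug/:
  Rule 1 Final Vowel Raising: no change — [ebukezug]
  Rule 2 Syncope: [ebukezug] → [ebkezg]
  Rule 3 Initial Consonant Epenthesis: [ebkezg] → [tebkezg]
/usiwekiv/:
  Rule 1 Final Vowel Raising: no change — [usiwekiv]
  Rule 2 Syncope: no change — [usiwekiv]
  Rule 3 Initial Consonant Epenthesis: [usiwekiv] → [tusiwekiv]

[tebkezg], [tusiwekiv]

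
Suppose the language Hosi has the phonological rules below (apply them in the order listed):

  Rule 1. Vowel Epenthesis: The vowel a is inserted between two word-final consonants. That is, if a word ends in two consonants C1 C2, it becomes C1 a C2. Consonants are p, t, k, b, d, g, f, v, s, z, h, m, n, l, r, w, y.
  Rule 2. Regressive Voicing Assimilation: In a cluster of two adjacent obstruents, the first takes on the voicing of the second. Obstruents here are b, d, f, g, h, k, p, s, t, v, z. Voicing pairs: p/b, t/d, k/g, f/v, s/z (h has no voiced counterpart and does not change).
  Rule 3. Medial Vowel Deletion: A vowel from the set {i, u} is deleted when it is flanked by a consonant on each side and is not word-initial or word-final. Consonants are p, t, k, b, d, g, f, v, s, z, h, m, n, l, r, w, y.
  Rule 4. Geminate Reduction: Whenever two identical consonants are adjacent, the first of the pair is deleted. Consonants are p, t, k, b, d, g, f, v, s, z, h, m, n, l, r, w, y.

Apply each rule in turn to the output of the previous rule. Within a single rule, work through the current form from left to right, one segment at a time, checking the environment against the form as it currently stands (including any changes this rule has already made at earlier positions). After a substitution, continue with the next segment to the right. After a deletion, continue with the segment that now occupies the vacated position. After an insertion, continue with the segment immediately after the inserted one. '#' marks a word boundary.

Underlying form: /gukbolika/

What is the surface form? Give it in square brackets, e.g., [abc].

Rule 1 Vowel Epenthesis: no change — [gukbolika]
Rule 2 Regressive Voicing Assimilation: [gukbolika] → [gugbolika]
Rule 3 Medial Vowel Deletion: [gugbolika] → [ggbolka]
Rule 4 Geminate Reduction: [ggbolka] → [gbolka]

[gbolka]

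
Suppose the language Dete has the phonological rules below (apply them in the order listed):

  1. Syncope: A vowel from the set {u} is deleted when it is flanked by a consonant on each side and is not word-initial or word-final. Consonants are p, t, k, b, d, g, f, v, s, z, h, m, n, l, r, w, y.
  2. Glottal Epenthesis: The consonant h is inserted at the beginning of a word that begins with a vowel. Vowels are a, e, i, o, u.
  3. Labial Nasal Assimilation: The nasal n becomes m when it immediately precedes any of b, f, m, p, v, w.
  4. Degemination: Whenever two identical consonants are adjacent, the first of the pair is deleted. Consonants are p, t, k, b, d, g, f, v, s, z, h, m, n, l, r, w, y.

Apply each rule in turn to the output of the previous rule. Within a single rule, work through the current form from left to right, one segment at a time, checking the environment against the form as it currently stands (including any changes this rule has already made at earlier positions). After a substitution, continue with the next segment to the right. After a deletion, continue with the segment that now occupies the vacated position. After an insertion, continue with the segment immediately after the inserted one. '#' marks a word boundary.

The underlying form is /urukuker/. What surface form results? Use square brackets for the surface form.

1 Syncope: [urukuker] → [urkker]
2 Glottal Epenthesis: [urkker] → [hurkker]
3 Labial Nasal Assimilation: no change — [hurkker]
4 Degemination: [hurkker] → [hurker]

[hurker]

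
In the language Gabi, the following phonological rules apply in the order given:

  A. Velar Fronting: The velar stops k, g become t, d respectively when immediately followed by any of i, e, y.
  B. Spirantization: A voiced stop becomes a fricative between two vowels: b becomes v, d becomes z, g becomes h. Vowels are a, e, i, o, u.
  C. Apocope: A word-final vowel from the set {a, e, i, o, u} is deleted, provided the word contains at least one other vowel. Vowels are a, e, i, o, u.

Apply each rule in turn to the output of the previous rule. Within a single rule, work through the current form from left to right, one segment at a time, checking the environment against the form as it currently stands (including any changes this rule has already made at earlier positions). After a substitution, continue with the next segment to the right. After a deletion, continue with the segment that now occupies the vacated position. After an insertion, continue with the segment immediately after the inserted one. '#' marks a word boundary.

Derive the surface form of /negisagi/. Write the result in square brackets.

A Velar Fronting: [negisagi] → [nedisadi]
B Spirantization: [nedisadi] → [nezisazi]
C Apocope: [nezisazi] → [nezisaz]

[nezisaz]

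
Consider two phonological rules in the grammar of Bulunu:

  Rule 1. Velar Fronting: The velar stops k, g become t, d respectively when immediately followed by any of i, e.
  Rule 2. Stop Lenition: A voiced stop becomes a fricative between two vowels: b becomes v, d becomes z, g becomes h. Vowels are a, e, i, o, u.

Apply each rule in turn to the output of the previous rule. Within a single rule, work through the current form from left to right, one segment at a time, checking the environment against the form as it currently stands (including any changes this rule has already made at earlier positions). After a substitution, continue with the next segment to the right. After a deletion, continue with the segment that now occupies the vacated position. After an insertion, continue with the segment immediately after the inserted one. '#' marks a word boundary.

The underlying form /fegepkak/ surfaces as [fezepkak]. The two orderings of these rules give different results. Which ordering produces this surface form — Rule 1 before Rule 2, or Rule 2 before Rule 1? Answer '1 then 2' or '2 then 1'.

1 then 2

Order 1 then 2:
  1 Velar Fronting: [fegepkak] → [fedepkak]
  2 Stop Lenition: [fedepkak] → [fezepkak]
  result: [fezepkak]
Order 2 then 1:
  2 Stop Lenition: [fegepkak] → [fehepkak]
  1 Velar Fronting: no change — [fehepkak]
  result: [fehepkak]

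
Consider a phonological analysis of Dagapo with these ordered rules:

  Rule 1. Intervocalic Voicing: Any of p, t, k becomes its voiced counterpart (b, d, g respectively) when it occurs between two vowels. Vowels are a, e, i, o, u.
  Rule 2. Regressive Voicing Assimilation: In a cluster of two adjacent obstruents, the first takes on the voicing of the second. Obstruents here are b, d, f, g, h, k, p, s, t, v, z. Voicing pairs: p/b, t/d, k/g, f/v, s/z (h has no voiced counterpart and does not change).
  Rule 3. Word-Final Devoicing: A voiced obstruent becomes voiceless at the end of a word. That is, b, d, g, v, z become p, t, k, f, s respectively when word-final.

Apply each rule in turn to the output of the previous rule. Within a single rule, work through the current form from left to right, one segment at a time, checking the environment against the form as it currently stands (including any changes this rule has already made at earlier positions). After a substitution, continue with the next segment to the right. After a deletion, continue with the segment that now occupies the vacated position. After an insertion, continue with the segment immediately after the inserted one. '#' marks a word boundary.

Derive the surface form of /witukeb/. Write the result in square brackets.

Rule 1 Intervocalic Voicing: [witukeb] → [widugeb]
Rule 2 Regressive Voicing Assimilation: no change — [widugeb]
Rule 3 Word-Final Devoicing: [widugeb] → [widugep]

[widugep]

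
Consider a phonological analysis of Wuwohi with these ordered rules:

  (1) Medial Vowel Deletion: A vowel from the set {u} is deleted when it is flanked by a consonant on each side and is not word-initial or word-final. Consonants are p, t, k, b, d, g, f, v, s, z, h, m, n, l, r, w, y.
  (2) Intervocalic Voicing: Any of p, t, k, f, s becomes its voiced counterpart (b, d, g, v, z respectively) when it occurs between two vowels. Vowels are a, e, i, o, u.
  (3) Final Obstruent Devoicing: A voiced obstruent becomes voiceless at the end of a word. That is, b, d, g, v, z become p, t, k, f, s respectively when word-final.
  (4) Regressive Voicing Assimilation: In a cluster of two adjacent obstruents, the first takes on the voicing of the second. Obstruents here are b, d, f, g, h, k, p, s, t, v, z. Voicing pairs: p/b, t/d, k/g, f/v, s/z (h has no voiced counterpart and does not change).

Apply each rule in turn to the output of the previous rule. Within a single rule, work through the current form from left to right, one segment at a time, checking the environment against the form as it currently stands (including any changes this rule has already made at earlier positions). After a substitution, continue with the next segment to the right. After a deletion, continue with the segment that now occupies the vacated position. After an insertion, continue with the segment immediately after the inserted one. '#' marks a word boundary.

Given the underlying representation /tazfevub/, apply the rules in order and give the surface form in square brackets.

(1) Medial Vowel Deletion: [tazfevub] → [tazfevb]
(2) Intervocalic Voicing: no change — [tazfevb]
(3) Final Obstruent Devoicing: [tazfevb] → [tazfevp]
(4) Regressive Voicing Assimilation: [tazfevp] → [tasfefp]

[tasfefp]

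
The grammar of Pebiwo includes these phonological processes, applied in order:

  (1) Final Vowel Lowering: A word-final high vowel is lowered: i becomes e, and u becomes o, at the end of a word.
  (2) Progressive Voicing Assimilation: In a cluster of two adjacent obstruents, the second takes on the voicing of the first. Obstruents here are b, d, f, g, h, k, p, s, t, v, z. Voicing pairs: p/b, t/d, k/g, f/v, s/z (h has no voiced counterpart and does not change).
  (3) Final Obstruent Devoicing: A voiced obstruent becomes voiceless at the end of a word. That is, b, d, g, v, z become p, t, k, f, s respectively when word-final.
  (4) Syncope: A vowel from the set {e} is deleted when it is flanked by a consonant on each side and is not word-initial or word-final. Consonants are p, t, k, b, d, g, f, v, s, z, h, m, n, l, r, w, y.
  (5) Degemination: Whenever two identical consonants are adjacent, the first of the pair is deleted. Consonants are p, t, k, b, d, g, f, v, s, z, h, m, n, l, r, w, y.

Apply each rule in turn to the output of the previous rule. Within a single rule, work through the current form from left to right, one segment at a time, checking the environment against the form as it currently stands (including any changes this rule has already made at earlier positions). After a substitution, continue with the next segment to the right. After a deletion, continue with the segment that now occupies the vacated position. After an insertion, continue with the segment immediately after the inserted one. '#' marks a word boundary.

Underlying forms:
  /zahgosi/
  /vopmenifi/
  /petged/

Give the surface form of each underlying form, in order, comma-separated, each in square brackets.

[zahkose], [vopmnife], [ptkt]

/zahgosi/:
  (1) Final Vowel Lowering: [zahgosi] → [zahgose]
  (2) Progressive Voicing Assimilation: [zahgose] → [zahkose]
  (3) Final Obstruent Devoicing: no change — [zahkose]
  (4) Syncope: no change — [zahkose]
  (5) Degemination: no change — [zahkose]
/vopmenifi/:
  (1) Final Vowel Lowering: [vopmenifi] → [vopmenife]
  (2) Progressive Voicing Assimilation: no change — [vopmenife]
  (3) Final Obstruent Devoicing: no change — [vopmenife]
  (4) Syncope: [vopmenife] → [vopmnife]
  (5) Degemination: no change — [vopmnife]
/petged/:
  (1) Final Vowel Lowering: no change — [petged]
  (2) Progressive Voicing Assimilation: [petged] → [petked]
  (3) Final Obstruent Devoicing: [petked] → [petket]
  (4) Syncope: [petket] → [ptkt]
  (5) Degemination: no change — [ptkt]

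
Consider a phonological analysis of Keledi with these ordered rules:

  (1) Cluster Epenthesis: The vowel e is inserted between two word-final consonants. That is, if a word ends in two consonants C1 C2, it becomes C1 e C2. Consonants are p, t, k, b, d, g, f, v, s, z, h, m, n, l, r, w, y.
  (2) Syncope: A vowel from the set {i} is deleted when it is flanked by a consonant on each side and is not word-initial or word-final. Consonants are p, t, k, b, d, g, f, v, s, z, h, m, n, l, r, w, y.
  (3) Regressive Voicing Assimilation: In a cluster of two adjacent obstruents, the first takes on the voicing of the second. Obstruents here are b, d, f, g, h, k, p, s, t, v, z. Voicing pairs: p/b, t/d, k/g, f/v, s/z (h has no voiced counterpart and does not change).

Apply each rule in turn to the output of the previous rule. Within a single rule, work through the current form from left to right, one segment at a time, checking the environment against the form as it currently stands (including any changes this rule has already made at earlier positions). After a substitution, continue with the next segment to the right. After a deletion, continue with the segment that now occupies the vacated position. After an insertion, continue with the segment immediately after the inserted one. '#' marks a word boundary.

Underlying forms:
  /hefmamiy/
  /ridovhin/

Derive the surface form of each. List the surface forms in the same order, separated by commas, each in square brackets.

[hefmamy], [rdofhn]

/hefmamiy/:
  (1) Cluster Epenthesis: no change — [hefmamiy]
  (2) Syncope: [hefmamiy] → [hefmamy]
  (3) Regressive Voicing Assimilation: no change — [hefmamy]
/ridovhin/:
  (1) Cluster Epenthesis: no change — [ridovhin]
  (2) Syncope: [ridovhin] → [rdovhn]
  (3) Regressive Voicing Assimilation: [rdovhn] → [rdofhn]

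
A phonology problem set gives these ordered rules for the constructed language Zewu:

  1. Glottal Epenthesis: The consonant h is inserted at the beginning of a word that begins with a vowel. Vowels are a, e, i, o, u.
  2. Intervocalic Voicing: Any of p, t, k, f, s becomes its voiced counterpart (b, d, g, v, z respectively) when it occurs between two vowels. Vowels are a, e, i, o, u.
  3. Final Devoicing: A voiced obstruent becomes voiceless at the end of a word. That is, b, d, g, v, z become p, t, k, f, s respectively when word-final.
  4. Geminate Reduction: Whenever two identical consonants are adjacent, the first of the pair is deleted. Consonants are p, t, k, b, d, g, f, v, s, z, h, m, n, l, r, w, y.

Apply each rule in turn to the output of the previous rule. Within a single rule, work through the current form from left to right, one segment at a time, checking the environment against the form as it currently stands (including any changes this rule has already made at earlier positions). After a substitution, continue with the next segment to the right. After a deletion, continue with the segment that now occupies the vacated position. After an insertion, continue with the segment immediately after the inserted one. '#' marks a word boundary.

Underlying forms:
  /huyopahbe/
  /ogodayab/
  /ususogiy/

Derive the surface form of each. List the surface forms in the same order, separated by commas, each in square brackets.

/huyopahbe/:
  1 Glottal Epenthesis: no change — [huyopahbe]
  2 Intervocalic Voicing: [huyopahbe] → [huyobahbe]
  3 Final Devoicing: no change — [huyobahbe]
  4 Geminate Reduction: no change — [huyobahbe]
/ogodayab/:
  1 Glottal Epenthesis: [ogodayab] → [hogodayab]
  2 Intervocalic Voicing: no change — [hogodayab]
  3 Final Devoicing: [hogodayab] → [hogodayap]
  4 Geminate Reduction: no change — [hogodayap]
/ususogiy/:
  1 Glottal Epenthesis: [ususogiy] → [hususogiy]
  2 Intervocalic Voicing: [hususogiy] → [huzuzogiy]
  3 Final Devoicing: no change — [huzuzogiy]
  4 Geminate Reduction: no change — [huzuzogiy]

[huyobahbe], [hogodayap], [huzuzogiy]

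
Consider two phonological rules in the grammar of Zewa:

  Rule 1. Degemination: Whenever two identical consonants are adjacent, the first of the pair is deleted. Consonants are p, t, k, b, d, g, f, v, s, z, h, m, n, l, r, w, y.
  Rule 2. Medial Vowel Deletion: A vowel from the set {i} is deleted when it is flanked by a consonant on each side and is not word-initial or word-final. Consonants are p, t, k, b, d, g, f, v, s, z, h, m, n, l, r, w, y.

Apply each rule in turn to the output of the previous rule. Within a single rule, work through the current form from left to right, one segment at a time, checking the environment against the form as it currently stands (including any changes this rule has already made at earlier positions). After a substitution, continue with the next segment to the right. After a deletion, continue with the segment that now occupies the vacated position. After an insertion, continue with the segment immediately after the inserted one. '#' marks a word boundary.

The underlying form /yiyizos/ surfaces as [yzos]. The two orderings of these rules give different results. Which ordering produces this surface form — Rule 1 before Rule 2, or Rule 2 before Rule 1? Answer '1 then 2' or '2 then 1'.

2 then 1

Order 1 then 2:
  1 Degemination: no change — [yiyizos]
  2 Medial Vowel Deletion: [yiyizos] → [yyzos]
  result: [yyzos]
Order 2 then 1:
  2 Medial Vowel Deletion: [yiyizos] → [yyzos]
  1 Degemination: [yyzos] → [yzos]
  result: [yzos]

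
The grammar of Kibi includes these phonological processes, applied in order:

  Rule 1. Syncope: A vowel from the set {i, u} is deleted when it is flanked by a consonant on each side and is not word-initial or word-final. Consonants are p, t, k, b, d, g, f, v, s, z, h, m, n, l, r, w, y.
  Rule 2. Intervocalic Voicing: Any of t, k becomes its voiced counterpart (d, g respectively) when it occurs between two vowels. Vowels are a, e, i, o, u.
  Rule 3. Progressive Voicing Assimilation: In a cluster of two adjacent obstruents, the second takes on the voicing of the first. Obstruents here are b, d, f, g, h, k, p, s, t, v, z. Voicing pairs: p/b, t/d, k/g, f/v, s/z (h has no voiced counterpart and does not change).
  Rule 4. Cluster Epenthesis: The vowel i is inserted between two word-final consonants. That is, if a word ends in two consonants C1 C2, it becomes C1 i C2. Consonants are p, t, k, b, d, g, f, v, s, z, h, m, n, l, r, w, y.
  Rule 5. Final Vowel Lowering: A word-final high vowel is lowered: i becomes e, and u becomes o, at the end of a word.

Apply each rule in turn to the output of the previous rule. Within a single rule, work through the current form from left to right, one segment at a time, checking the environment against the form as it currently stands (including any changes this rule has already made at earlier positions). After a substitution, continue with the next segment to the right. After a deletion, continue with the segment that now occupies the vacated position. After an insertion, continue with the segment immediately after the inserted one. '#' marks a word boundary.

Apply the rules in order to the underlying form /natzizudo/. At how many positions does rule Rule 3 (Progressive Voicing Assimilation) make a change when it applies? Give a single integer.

Rule 1 Syncope: [natzizudo] → [natzzdo]
Rule 2 Intervocalic Voicing: no change — [natzzdo]
Rule 3 Progressive Voicing Assimilation: [natzzdo] → [natssto]
Rule 4 Cluster Epenthesis: no change — [natssto]
Rule 5 Final Vowel Lowering: no change — [natssto]
Rule Rule 3 changed 3 position(s).

3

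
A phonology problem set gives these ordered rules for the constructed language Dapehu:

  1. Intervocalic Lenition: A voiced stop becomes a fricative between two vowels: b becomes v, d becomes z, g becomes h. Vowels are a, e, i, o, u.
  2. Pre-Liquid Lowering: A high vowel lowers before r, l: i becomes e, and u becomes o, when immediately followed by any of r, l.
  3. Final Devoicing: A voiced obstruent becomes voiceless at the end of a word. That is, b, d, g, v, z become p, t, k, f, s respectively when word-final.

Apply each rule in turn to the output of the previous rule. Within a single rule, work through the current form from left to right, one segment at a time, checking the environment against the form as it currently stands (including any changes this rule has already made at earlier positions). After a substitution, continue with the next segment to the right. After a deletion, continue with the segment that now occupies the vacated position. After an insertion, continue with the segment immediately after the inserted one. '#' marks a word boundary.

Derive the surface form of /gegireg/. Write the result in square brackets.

1 Intervocalic Lenition: [gegireg] → [gehireg]
2 Pre-Liquid Lowering: [gehireg] → [gehereg]
3 Final Devoicing: [gehereg] → [geherek]

[geherek]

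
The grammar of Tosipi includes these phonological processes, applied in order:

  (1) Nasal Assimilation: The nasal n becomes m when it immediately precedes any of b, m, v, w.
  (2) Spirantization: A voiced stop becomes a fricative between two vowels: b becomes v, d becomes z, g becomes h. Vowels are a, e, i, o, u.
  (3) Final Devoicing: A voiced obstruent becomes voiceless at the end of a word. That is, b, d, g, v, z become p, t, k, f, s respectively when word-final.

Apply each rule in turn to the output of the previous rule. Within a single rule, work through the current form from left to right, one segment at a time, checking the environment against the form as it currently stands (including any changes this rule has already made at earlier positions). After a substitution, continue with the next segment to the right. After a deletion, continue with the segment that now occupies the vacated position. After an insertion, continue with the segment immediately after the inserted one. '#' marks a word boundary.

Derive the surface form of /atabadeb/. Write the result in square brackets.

[atavazep]

(1) Nasal Assimilation: no change — [atabadeb]
(2) Spirantization: [atabadeb] → [atavazeb]
(3) Final Devoicing: [atavazeb] → [atavazep]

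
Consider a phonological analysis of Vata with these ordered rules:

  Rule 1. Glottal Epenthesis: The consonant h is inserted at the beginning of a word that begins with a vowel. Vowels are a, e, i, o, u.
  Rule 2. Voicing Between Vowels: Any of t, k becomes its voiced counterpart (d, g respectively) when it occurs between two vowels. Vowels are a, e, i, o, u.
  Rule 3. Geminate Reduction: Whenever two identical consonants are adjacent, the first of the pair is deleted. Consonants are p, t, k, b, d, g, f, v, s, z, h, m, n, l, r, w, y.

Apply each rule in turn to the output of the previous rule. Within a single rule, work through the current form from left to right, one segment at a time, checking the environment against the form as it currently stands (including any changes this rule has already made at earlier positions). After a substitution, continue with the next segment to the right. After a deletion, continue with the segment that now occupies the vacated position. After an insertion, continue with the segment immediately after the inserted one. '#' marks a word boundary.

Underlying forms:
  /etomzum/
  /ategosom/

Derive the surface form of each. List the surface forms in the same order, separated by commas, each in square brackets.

[hedomzum], [hadegosom]

/etomzum/:
  Rule 1 Glottal Epenthesis: [etomzum] → [hetomzum]
  Rule 2 Voicing Between Vowels: [hetomzum] → [hedomzum]
  Rule 3 Geminate Reduction: no change — [hedomzum]
/ategosom/:
  Rule 1 Glottal Epenthesis: [ategosom] → [hategosom]
  Rule 2 Voicing Between Vowels: [hategosom] → [hadegosom]
  Rule 3 Geminate Reduction: no change — [hadegosom]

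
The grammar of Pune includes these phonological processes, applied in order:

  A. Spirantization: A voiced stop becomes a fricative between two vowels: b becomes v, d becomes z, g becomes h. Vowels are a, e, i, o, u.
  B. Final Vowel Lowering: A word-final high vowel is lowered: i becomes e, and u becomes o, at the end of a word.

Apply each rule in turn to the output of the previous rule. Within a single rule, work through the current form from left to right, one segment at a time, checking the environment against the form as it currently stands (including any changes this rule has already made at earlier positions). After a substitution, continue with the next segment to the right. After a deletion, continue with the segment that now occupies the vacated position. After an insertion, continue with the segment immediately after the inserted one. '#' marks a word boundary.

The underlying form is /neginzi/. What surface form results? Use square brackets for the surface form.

A Spirantization: [neginzi] → [nehinzi]
B Final Vowel Lowering: [nehinzi] → [nehinze]

[nehinze]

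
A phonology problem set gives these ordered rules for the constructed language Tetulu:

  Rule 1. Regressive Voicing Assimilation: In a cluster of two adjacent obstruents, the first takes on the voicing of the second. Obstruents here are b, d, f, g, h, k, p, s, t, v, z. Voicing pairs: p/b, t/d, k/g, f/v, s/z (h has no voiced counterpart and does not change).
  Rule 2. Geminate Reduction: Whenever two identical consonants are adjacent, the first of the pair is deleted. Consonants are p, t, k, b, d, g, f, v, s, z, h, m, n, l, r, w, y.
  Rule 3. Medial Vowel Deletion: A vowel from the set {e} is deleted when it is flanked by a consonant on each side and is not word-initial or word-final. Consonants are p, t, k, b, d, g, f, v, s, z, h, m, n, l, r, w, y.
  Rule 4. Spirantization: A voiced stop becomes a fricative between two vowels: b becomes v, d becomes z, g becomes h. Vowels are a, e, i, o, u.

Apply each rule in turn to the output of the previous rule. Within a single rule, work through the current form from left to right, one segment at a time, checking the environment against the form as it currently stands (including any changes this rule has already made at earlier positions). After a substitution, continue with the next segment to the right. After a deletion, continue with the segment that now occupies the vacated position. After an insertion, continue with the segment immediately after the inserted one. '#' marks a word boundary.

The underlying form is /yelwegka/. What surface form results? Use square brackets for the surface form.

Rule 1 Regressive Voicing Assimilation: [yelwegka] → [yelwekka]
Rule 2 Geminate Reduction: [yelwekka] → [yelweka]
Rule 3 Medial Vowel Deletion: [yelweka] → [ylwka]
Rule 4 Spirantization: no change — [ylwka]

[ylwka]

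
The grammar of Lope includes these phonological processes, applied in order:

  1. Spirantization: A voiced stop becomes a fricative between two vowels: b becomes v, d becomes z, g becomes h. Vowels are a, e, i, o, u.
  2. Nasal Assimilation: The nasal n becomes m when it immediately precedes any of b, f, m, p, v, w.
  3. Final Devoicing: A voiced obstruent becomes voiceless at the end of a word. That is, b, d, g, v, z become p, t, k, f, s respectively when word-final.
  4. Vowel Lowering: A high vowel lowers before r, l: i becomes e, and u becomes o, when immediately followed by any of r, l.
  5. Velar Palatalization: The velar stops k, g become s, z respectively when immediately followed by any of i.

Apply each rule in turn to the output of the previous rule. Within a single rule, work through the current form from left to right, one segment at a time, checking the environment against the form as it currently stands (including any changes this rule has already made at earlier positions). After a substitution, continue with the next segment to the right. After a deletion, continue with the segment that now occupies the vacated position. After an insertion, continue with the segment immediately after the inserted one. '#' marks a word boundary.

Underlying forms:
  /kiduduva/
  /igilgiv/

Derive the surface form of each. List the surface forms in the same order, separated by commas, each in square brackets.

[sizuzuva], [ihelzif]

/kiduduva/:
  1 Spirantization: [kiduduva] → [kizuzuva]
  2 Nasal Assimilation: no change — [kizuzuva]
  3 Final Devoicing: no change — [kizuzuva]
  4 Vowel Lowering: no change — [kizuzuva]
  5 Velar Palatalization: [kizuzuva] → [sizuzuva]
/igilgiv/:
  1 Spirantization: [igilgiv] → [ihilgiv]
  2 Nasal Assimilation: no change — [ihilgiv]
  3 Final Devoicing: [ihilgiv] → [ihilgif]
  4 Vowel Lowering: [ihilgif] → [ihelgif]
  5 Velar Palatalization: [ihelgif] → [ihelzif]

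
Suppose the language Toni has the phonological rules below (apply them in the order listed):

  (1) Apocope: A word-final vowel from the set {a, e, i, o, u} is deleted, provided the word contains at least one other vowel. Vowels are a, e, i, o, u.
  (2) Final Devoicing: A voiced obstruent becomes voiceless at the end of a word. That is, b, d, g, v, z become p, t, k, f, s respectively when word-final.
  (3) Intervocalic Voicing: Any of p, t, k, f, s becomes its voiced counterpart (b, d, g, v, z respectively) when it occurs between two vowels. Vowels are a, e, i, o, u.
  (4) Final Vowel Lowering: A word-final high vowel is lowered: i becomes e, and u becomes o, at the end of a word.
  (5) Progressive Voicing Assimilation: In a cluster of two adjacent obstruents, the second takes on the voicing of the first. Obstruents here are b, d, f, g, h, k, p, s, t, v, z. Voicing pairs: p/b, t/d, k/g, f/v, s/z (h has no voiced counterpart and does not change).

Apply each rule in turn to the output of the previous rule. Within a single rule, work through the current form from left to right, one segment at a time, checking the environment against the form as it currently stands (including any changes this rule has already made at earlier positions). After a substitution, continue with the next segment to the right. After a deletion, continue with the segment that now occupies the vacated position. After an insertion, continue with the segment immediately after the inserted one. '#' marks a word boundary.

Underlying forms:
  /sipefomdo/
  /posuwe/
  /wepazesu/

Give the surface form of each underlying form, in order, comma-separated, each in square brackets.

/sipefomdo/:
  (1) Apocope: [sipefomdo] → [sipefomd]
  (2) Final Devoicing: [sipefomd] → [sipefomt]
  (3) Intervocalic Voicing: [sipefomt] → [sibevomt]
  (4) Final Vowel Lowering: no change — [sibevomt]
  (5) Progressive Voicing Assimilation: no change — [sibevomt]
/posuwe/:
  (1) Apocope: [posuwe] → [posuw]
  (2) Final Devoicing: no change — [posuw]
  (3) Intervocalic Voicing: [posuw] → [pozuw]
  (4) Final Vowel Lowering: no change — [pozuw]
  (5) Progressive Voicing Assimilation: no change — [pozuw]
/wepazesu/:
  (1) Apocope: [wepazesu] → [wepazes]
  (2) Final Devoicing: no change — [wepazes]
  (3) Intervocalic Voicing: [wepazes] → [webazes]
  (4) Final Vowel Lowering: no change — [webazes]
  (5) Progressive Voicing Assimilation: no change — [webazes]

[sibevomt], [pozuw], [webazes]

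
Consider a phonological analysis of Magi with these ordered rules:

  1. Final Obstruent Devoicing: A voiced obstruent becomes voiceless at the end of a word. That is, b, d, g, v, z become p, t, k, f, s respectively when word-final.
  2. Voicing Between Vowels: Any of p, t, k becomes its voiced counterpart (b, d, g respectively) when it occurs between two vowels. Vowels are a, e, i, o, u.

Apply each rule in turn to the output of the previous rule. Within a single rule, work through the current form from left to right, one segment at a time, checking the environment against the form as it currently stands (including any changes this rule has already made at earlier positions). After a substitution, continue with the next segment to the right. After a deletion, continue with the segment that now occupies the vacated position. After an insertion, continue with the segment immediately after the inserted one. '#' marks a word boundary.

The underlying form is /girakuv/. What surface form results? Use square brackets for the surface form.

1 Final Obstruent Devoicing: [girakuv] → [girakuf]
2 Voicing Between Vowels: [girakuf] → [giraguf]

[giraguf]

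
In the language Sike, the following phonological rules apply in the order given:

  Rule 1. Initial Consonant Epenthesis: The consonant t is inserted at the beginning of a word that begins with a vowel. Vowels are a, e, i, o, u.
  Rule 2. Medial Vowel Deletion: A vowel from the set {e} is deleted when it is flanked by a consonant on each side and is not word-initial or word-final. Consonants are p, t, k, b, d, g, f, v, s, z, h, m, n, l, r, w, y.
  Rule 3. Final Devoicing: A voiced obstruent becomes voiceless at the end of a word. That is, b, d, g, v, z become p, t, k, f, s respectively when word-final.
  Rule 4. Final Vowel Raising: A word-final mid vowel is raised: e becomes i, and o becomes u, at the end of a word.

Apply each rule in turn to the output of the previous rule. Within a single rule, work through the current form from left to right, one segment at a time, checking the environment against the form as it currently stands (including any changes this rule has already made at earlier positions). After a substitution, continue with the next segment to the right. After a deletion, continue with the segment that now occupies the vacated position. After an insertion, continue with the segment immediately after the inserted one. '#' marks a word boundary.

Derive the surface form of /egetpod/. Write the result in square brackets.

[tgtpot]

Rule 1 Initial Consonant Epenthesis: [egetpod] → [tegetpod]
Rule 2 Medial Vowel Deletion: [tegetpod] → [tgtpod]
Rule 3 Final Devoicing: [tgtpod] → [tgtpot]
Rule 4 Final Vowel Raising: no change — [tgtpot]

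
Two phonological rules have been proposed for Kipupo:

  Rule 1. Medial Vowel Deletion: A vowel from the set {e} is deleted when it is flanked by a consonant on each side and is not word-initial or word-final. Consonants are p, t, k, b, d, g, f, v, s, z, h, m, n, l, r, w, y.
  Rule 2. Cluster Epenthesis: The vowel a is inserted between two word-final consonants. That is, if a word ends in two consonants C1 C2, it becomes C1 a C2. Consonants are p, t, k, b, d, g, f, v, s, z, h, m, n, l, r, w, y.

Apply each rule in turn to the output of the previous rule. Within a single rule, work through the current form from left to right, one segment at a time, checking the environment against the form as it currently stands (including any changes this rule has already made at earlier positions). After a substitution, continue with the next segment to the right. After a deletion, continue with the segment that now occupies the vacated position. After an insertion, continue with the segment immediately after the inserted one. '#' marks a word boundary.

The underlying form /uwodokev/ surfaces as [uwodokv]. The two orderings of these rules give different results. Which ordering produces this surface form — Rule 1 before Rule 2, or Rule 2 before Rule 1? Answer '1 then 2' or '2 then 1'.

Order 1 then 2:
  1 Medial Vowel Deletion: [uwodokev] → [uwodokv]
  2 Cluster Epenthesis: [uwodokv] → [uwodokav]
  result: [uwodokav]
Order 2 then 1:
  2 Cluster Epenthesis: no change — [uwodokev]
  1 Medial Vowel Deletion: [uwodokev] → [uwodokv]
  result: [uwodokv]

2 then 1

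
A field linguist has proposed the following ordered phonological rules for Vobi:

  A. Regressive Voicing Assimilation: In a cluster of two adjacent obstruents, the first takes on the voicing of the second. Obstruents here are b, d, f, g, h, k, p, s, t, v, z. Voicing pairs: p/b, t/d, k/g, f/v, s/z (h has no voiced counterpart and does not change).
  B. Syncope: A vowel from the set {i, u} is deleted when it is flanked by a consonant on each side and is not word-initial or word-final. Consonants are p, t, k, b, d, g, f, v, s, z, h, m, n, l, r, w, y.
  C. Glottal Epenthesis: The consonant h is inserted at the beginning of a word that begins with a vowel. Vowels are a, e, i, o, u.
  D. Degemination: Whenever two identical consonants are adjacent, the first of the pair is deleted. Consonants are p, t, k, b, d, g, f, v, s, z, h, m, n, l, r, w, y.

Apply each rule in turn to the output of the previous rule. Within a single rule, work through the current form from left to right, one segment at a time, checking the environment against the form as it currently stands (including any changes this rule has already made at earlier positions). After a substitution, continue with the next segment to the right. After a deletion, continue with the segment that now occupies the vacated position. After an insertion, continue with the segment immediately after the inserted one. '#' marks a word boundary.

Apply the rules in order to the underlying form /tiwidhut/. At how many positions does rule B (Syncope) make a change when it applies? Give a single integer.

3

A Regressive Voicing Assimilation: [tiwidhut] → [tiwithut]
B Syncope: [tiwithut] → [twtht]
C Glottal Epenthesis: no change — [twtht]
D Degemination: no change — [twtht]
Rule B changed 3 position(s).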